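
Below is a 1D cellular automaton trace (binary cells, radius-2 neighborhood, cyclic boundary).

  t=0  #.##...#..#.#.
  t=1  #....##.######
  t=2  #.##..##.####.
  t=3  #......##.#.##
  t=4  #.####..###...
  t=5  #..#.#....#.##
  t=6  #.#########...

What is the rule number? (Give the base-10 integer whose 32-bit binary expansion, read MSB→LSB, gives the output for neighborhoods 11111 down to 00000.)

3157763879

  [31] ##### => #  t=1,i=10
  [30] ####. => .  t=1,i=13
  [29] ###.# => #  t=2,i=12
  [28] ###.. => #  t=1,i=0
  [27] ##.## => #  t=1,i=7
  [26] ##.#. => #  t=2,i=13
  [25] ##..# => .  t=2,i=4
  [24] ##... => .  t=0,i=4
  [23] #.### => .  t=1,i=8
  [22] #.##. => .  t=0,i=2
  [21] #.#.# => #  t=0,i=0
  [20] #.#.. => #  t=5,i=5
  [19] #..## => .  t=2,i=5
  [18] #..#. => #  t=0,i=9
  [17] #...# => #  t=0,i=5
  [16] #.... => #  t=1,i=2
  [15] .#### => #  t=1,i=9
  [14] .###. => .  t=3,i=13
  [13] .##.# => #  t=1,i=6
  [12] .##.. => .  t=0,i=3
  [11] .#.## => .  t=0,i=1
  [10] .#.#. => #  t=0,i=11
  [9] .#..# => #  t=0,i=8
  [8] .#... => #  t=5,i=6
  [7] ..### => .  t=4,i=8
  [6] ..##. => .  t=1,i=5
  [5] ..#.# => #  t=0,i=10
  [4] ..#.. => .  t=0,i=7
  [3] ...## => .  t=1,i=4
  [2] ...#. => #  t=0,i=6
  [1] ....# => #  t=1,i=3
  [0] ..... => #  t=3,i=3
  bits 10111100001101111010011100100111 = 3157763879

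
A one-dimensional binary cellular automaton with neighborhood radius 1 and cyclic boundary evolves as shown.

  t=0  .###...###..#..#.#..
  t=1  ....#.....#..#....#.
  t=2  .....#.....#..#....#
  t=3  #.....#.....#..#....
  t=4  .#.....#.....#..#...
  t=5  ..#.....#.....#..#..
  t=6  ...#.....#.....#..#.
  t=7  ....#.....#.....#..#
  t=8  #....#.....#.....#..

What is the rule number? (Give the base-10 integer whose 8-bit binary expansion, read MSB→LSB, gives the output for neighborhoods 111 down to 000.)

16

  nb ###: next=.  (t=0,i=2, bit7=0)
  nb ##.: next=.  (t=0,i=3, bit6=0)
  nb #.#: next=.  (t=0,i=16, bit5=0)
  nb #..: next=#  (t=0,i=4, bit4=1)
  nb .##: next=.  (t=0,i=1, bit3=0)
  nb .#.: next=.  (t=0,i=12, bit2=0)
  nb ..#: next=.  (t=0,i=0, bit1=0)
  nb ...: next=.  (t=0,i=5, bit0=0)
  bits 00010000 = 16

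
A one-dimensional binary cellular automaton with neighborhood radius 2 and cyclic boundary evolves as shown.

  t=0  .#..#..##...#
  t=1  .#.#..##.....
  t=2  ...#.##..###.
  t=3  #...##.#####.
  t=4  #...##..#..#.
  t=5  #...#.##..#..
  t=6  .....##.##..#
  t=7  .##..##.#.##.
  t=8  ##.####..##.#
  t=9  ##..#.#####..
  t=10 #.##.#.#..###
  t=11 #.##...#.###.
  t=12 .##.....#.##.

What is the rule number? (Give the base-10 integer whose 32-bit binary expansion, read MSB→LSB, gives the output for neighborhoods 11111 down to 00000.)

845015233

  #####|.  b31=0 t=3,i=9
  ####.|.  b30=0 t=3,i=10
  ###.#|#  b29=1 t=3,i=11
  ###..|#  b28=1 t=2,i=11
  ##.##|.  b27=0 t=3,i=6
  ##.#.|.  b26=0 t=3,i=12
  ##..#|#  b25=1 t=2,i=7
  ##...|.  b24=0 t=0,i=9
  #.###|.  b23=0 t=3,i=7
  #.##.|#  b22=1 t=2,i=5
  #.#.#|.  b21=0 t=7,i=8
  #.#..|#  b20=1 t=0,i=1
  #..##|#  b19=1 t=0,i=6
  #..#.|#  b18=1 t=0,i=3
  #...#|.  b17=0 t=0,i=10
  #....|#  b16=1 t=1,i=9
  .####|#  b15=1 t=3,i=8
  .###.|#  b14=1 t=2,i=10
  .##.#|#  b13=1 t=3,i=5
  .##..|.  b12=0 t=0,i=8
  .#.##|#  b11=1 t=2,i=4
  .#.#.|.  b10=0 t=0,i=0
  .#..#|.  b9=0 t=0,i=2
  .#...|.  b8=0 t=3,i=1
  ..###|#  b7=1 t=2,i=9
  ..##.|#  b6=1 t=0,i=7
  ..#.#|.  b5=0 t=0,i=12
  ..#..|.  b4=0 t=0,i=4
  ...##|.  b3=0 t=3,i=3
  ...#.|.  b2=0 t=0,i=11
  ....#|.  b1=0 t=1,i=12
  .....|#  b0=1 t=1,i=10
  bits 00110010010111011110100011000001 = 845015233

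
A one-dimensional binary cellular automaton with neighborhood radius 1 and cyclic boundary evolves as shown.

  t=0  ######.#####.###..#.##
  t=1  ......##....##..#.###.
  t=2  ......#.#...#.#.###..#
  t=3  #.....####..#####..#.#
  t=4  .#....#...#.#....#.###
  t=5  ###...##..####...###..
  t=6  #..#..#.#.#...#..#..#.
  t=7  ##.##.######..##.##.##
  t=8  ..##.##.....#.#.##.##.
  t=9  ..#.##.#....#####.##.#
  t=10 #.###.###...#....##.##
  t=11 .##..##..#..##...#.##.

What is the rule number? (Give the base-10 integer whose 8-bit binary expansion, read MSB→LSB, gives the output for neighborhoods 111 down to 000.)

60

  ### -> .   bit 7 = 0  t=0,i=0
  ##. -> .   bit 6 = 0  t=0,i=5
  #.# -> #   bit 5 = 1  t=0,i=6
  #.. -> #   bit 4 = 1  t=0,i=16
  .## -> #   bit 3 = 1  t=0,i=7
  .#. -> #   bit 2 = 1  t=0,i=18
  ..# -> .   bit 1 = 0  t=0,i=17
  ... -> .   bit 0 = 0  t=1,i=0
  bits 00111100 = 60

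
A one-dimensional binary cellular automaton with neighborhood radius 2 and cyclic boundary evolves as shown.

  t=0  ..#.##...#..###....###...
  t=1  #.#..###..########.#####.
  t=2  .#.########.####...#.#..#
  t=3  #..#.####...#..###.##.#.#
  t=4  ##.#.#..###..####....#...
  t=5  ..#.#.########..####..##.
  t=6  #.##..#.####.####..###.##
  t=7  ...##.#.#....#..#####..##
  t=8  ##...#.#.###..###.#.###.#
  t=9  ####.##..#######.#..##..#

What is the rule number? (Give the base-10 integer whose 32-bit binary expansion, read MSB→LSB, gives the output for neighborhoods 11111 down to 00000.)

2542491554

  #####|#  b31=1 t=1,i=12
  ####.|.  b30=0 t=1,i=16
  ###.#|.  b29=0 t=1,i=17
  ###..|#  b28=1 t=0,i=14
  ##.##|.  b27=0 t=1,i=18
  ##.#.|#  b26=1 t=1,i=24
  ##..#|#  b25=1 t=1,i=8
  ##...|#  b24=1 t=0,i=6
  #.###|#  b23=1 t=1,i=19
  #.##.|.  b22=0 t=0,i=4
  #.#.#|.  b21=0 t=1,i=0
  #.#..|.  b20=0 t=1,i=2
  #..##|#  b19=1 t=0,i=11
  #..#.|.  b18=0 t=2,i=23
  #...#|#  b17=1 t=0,i=7
  #....|#  b16=1 t=0,i=16
  .####|.  b15=0 t=1,i=11
  .###.|#  b14=1 t=0,i=13
  .##.#|.  b13=0 t=3,i=20
  .##..|#  b12=1 t=0,i=5
  .#.##|.  b11=0 t=0,i=3
  .#.#.|#  b10=1 t=1,i=1
  .#..#|#  b9=1 t=0,i=10
  .#...|#  b8=1 t=4,i=22
  ..###|#  b7=1 t=0,i=12
  ..##.|.  b6=0 t=4,i=0
  ..#.#|#  b5=1 t=0,i=2
  ..#..|.  b4=0 t=0,i=9
  ...##|.  b3=0 t=0,i=18
  ...#.|.  b2=0 t=0,i=1
  ....#|#  b1=1 t=0,i=0
  .....|.  b0=0 t=0,i=24
  bits 10010111100010110101011110100010 = 2542491554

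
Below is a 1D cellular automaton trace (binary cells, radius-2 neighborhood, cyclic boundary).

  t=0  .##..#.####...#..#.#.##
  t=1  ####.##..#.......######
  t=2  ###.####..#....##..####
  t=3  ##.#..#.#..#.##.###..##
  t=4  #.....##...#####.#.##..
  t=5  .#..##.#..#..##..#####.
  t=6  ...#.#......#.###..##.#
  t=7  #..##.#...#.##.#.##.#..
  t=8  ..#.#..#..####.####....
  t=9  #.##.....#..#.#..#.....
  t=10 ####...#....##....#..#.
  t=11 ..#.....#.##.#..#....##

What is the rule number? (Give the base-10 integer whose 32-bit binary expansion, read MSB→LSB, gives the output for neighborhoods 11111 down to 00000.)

  [31] ##### => #  t=1,i=0
  [30] ####. => #  t=0,i=9
  [29] ###.# => .  t=1,i=3
  [28] ###.. => .  t=0,i=10
  [27] ##.## => #  t=0,i=0
  [26] ##.#. => .  t=3,i=2
  [25] ##..# => #  t=0,i=3
  [24] ##... => .  t=0,i=11
  [23] #.### => .  t=0,i=7
  [22] #.##. => #  t=0,i=1
  [21] #.#.# => #  t=0,i=19
  [20] #.#.. => .  t=3,i=3
  [19] #..## => #  t=2,i=18
  [18] #..#. => .  t=0,i=4
  [17] #...# => .  t=0,i=12
  [16] #.... => .  t=1,i=11
  [15] .#### => .  t=0,i=8
  [14] .###. => #  t=3,i=17
  [13] .##.# => #  t=0,i=22
  [12] .##.. => #  t=0,i=2
  [11] .#.## => #  t=0,i=6
  [10] .#.#. => #  t=0,i=18
  [9] .#..# => .  t=0,i=15
  [8] .#... => #  t=1,i=10
  [7] ..### => .  t=1,i=17
  [6] ..##. => .  t=2,i=15
  [5] ..#.# => #  t=0,i=5
  [4] ..#.. => .  t=0,i=14
  [3] ...## => #  t=1,i=16
  [2] ...#. => .  t=0,i=13
  [1] ....# => #  t=1,i=15
  [0] ..... => .  t=1,i=12
  bits 11001010011010000111110100101010 = 3395845418

3395845418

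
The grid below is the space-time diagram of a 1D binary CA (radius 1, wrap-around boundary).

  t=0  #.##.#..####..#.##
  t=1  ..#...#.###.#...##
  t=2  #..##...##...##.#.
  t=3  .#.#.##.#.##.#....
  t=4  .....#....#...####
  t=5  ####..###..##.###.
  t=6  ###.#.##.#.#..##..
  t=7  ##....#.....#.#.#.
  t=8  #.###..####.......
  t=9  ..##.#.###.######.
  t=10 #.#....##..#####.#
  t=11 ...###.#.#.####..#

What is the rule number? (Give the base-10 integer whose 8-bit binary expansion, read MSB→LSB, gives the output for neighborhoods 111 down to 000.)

  ### -> #   bit 7 = 1  t=0,i=9
  ##. -> .   bit 6 = 0  t=0,i=0
  #.# -> .   bit 5 = 0  t=0,i=1
  #.. -> #   bit 4 = 1  t=0,i=6
  .## -> #   bit 3 = 1  t=0,i=2
  .#. -> .   bit 2 = 0  t=0,i=5
  ..# -> .   bit 1 = 0  t=0,i=7
  ... -> #   bit 0 = 1  t=1,i=4
  bits 10011001 = 153

153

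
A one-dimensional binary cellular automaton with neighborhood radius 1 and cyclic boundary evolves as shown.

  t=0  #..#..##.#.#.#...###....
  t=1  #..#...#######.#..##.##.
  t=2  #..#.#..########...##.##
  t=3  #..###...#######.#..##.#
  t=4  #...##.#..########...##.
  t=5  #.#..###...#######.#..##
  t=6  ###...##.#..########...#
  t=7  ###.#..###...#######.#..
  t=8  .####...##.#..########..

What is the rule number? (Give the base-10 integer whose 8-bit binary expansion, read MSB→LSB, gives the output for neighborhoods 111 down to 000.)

229

  ###|#  b7=1 t=0,i=18
  ##.|#  b6=1 t=0,i=7
  #.#|#  b5=1 t=0,i=8
  #..|.  b4=0 t=0,i=1
  .##|.  b3=0 t=0,i=6
  .#.|#  b2=1 t=0,i=0
  ..#|.  b1=0 t=0,i=2
  ...|#  b0=1 t=0,i=15
  bits 11100101 = 229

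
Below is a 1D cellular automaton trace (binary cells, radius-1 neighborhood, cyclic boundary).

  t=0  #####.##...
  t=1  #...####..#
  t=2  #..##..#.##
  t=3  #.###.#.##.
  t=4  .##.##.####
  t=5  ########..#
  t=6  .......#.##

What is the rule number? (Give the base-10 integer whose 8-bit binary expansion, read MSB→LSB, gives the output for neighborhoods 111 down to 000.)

106

  [7] ### => .  t=0,i=1
  [6] ##. => #  t=0,i=4
  [5] #.# => #  t=0,i=5
  [4] #.. => .  t=0,i=8
  [3] .## => #  t=0,i=0
  [2] .#. => .  t=2,i=7
  [1] ..# => #  t=0,i=10
  [0] ... => .  t=0,i=9
  bits 01101010 = 106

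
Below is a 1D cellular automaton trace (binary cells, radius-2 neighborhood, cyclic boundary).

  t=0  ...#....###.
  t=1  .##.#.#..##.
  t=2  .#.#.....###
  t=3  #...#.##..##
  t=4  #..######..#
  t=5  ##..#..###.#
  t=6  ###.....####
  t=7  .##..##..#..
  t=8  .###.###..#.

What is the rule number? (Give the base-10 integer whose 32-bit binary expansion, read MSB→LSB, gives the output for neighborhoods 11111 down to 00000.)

  #####|.  b31=0 t=4,i=5
  ####.|#  b30=1 t=4,i=7
  ###.#|#  b29=1 t=2,i=11
  ###..|#  b28=1 t=0,i=10
  ##.##|#  b27=1 t=5,i=10
  ##.#.|#  b26=1 t=1,i=3
  ##..#|#  b25=1 t=1,i=11
  ##...|.  b24=0 t=0,i=11
  #.###|#  b23=1 t=5,i=11
  #.##.|#  b22=1 t=3,i=6
  #.#.#|.  b21=0 t=1,i=4
  #.#..|.  b20=0 t=1,i=6
  #..##|.  b19=0 t=1,i=0
  #..#.|.  b18=0 t=5,i=3
  #...#|.  b17=0 t=3,i=2
  #....|.  b16=0 t=0,i=0
  .####|#  b15=1 t=4,i=4
  .###.|#  b14=1 t=0,i=9
  .##.#|.  b13=0 t=1,i=2
  .##..|#  b12=1 t=1,i=10
  .#.##|#  b11=1 t=3,i=5
  .#.#.|.  b10=0 t=1,i=5
  .#..#|.  b9=0 t=1,i=7
  .#...|#  b8=1 t=0,i=4
  ..###|.  b7=0 t=0,i=8
  ..##.|#  b6=1 t=1,i=1
  ..#.#|#  b5=1 t=3,i=4
  ..#..|.  b4=0 t=0,i=3
  ...##|.  b3=0 t=0,i=7
  ...#.|#  b2=1 t=0,i=2
  ....#|#  b1=1 t=0,i=1
  .....|#  b0=1 t=2,i=6
  bits 01111110110000001101100101100111 = 2126567783

2126567783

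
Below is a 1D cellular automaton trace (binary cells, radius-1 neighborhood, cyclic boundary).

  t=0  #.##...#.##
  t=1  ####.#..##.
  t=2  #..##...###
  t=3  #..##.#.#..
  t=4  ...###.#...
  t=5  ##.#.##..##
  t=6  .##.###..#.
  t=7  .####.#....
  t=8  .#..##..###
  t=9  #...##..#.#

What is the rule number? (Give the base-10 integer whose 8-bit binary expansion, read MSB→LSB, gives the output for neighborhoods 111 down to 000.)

105

  ###|.  b7=0 t=0,i=10
  ##.|#  b6=1 t=0,i=0
  #.#|#  b5=1 t=0,i=1
  #..|.  b4=0 t=0,i=4
  .##|#  b3=1 t=0,i=2
  .#.|.  b2=0 t=0,i=7
  ..#|.  b1=0 t=0,i=6
  ...|#  b0=1 t=0,i=5
  bits 01101001 = 105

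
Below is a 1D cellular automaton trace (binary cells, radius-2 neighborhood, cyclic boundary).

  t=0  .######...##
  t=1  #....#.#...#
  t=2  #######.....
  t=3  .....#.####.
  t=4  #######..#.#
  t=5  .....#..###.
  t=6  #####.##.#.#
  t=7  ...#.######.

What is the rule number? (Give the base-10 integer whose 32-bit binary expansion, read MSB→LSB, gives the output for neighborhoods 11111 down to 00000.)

1299021351

  [31] ##### => .  t=0,i=3
  [30] ####. => #  t=0,i=5
  [29] ###.# => .  t=6,i=4
  [28] ###.. => .  t=0,i=6
  [27] ##.## => #  t=0,i=0
  [26] ##.#. => #  t=6,i=8
  [25] ##..# => .  t=4,i=7
  [24] ##... => #  t=0,i=7
  [23] #.### => .  t=0,i=1
  [22] #.##. => #  t=6,i=6
  [21] #.#.# => #  t=6,i=9
  [20] #.#.. => .  t=1,i=7
  [19] #..## => #  t=5,i=7
  [18] #..#. => #  t=4,i=8
  [17] #...# => .  t=0,i=8
  [16] #.... => #  t=1,i=2
  [15] .#### => .  t=0,i=2
  [14] .###. => #  t=5,i=9
  [13] .##.# => #  t=0,i=11
  [12] .##.. => #  t=1,i=0
  [11] .#.## => #  t=3,i=6
  [10] .#.#. => #  t=1,i=6
  [9] .#..# => #  t=5,i=6
  [8] .#... => .  t=1,i=8
  [7] ..### => .  t=2,i=0
  [6] ..##. => .  t=0,i=10
  [5] ..#.# => #  t=1,i=5
  [4] ..#.. => .  t=5,i=5
  [3] ...## => .  t=0,i=9
  [2] ...#. => #  t=1,i=4
  [1] ....# => #  t=1,i=3
  [0] ..... => #  t=2,i=9
  bits 01001101011011010111111000100111 = 1299021351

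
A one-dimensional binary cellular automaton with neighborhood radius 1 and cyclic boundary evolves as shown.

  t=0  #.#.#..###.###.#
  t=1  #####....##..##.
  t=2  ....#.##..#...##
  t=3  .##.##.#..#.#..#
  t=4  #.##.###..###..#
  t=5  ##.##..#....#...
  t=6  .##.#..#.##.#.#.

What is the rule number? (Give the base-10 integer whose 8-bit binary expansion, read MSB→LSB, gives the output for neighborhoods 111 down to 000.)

  ###|.  b7=0 t=0,i=8
  ##.|#  b6=1 t=0,i=0
  #.#|#  b5=1 t=0,i=1
  #..|.  b4=0 t=0,i=5
  .##|.  b3=0 t=0,i=7
  .#.|#  b2=1 t=0,i=2
  ..#|.  b1=0 t=0,i=6
  ...|#  b0=1 t=1,i=6
  bits 01100101 = 101

101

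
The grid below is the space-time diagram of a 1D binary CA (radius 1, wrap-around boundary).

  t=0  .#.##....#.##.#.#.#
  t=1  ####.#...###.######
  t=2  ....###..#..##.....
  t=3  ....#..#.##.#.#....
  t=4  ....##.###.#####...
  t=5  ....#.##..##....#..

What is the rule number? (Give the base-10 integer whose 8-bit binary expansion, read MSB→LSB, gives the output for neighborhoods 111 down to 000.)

  nb ###: next=.  (t=1,i=0, bit7=0)
  nb ##.: next=.  (t=0,i=4, bit6=0)
  nb #.#: next=#  (t=0,i=0, bit5=1)
  nb #..: next=#  (t=0,i=5, bit4=1)
  nb .##: next=#  (t=0,i=3, bit3=1)
  nb .#.: next=#  (t=0,i=1, bit2=1)
  nb ..#: next=.  (t=0,i=8, bit1=0)
  nb ...: next=.  (t=0,i=6, bit0=0)
  bits 00111100 = 60

60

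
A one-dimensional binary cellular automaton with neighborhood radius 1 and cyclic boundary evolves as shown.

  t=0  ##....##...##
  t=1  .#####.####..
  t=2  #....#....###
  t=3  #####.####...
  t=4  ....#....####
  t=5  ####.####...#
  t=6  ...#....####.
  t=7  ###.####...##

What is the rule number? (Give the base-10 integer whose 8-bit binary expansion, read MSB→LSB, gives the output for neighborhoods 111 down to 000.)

  ### -> .   bit 7 = 0  t=0,i=0
  ##. -> #   bit 6 = 1  t=0,i=1
  #.# -> .   bit 5 = 0  t=1,i=6
  #.. -> #   bit 4 = 1  t=0,i=2
  .## -> .   bit 3 = 0  t=0,i=6
  .#. -> .   bit 2 = 0  t=2,i=5
  ..# -> #   bit 1 = 1  t=0,i=5
  ... -> #   bit 0 = 1  t=0,i=3
  bits 01010011 = 83

83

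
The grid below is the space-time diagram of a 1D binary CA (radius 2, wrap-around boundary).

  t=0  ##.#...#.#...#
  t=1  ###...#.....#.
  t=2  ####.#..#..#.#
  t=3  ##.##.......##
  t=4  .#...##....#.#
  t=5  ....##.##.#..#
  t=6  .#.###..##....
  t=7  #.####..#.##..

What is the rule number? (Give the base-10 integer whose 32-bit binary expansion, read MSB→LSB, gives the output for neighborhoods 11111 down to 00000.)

3047286860

  #####|#  b31=1 t=2,i=1
  ####.|.  b30=0 t=2,i=2
  ###.#|#  b29=1 t=0,i=1
  ###..|#  b28=1 t=1,i=2
  ##.##|.  b27=0 t=3,i=2
  ##.#.|#  b26=1 t=0,i=2
  ##..#|.  b25=0 t=6,i=6
  ##...|#  b24=1 t=1,i=3
  #.###|#  b23=1 t=1,i=0
  #.##.|.  b22=0 t=3,i=3
  #.#.#|#  b21=1 t=4,i=13
  #.#..|.  b20=0 t=0,i=3
  #..##|.  b19=0 t=6,i=7
  #..#.|.  b18=0 t=2,i=7
  #...#|.  b17=0 t=0,i=5
  #....|#  b16=1 t=1,i=8
  .####|#  b15=1 t=2,i=0
  .###.|#  b14=1 t=0,i=0
  .##.#|#  b13=1 t=5,i=5
  .##..|.  b12=0 t=3,i=4
  .#.##|#  b11=1 t=1,i=13
  .#.#.|.  b10=0 t=0,i=8
  .#..#|.  b9=0 t=2,i=6
  .#...|.  b8=0 t=0,i=4
  ..###|.  b7=0 t=0,i=13
  ..##.|#  b6=1 t=4,i=5
  ..#.#|.  b5=0 t=0,i=7
  ..#..|.  b4=0 t=1,i=6
  ...##|#  b3=1 t=0,i=12
  ...#.|#  b2=1 t=0,i=6
  ....#|.  b1=0 t=1,i=10
  .....|.  b0=0 t=1,i=9
  bits 10110101101000011110100001001100 = 3047286860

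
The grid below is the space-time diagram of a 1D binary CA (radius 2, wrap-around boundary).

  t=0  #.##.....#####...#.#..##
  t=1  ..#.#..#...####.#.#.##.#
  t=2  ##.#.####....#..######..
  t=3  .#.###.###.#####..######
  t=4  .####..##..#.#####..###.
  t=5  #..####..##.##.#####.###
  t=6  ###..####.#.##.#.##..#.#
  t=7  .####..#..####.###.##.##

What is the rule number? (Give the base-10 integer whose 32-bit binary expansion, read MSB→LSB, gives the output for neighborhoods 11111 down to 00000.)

3555487510

  nb #####: next=#  (t=0,i=11, bit31=1)
  nb ####.: next=#  (t=0,i=12, bit30=1)
  nb ###.#: next=.  (t=0,i=0, bit29=0)
  nb ###..: next=#  (t=0,i=13, bit28=1)
  nb ##.##: next=.  (t=0,i=1, bit27=0)
  nb ##.#.: next=.  (t=1,i=15, bit26=0)
  nb ##..#: next=#  (t=2,i=22, bit25=1)
  nb ##...: next=#  (t=0,i=4, bit24=1)
  nb #.###: next=#  (t=2,i=5, bit23=1)
  nb #.##.: next=#  (t=0,i=2, bit22=1)
  nb #.#.#: next=#  (t=1,i=16, bit21=1)
  nb #.#..: next=.  (t=0,i=19, bit20=0)
  nb #..##: next=#  (t=0,i=21, bit19=1)
  nb #..#.: next=#  (t=1,i=1, bit18=1)
  nb #...#: next=.  (t=0,i=15, bit17=0)
  nb #....: next=.  (t=0,i=5, bit16=0)
  nb .####: next=.  (t=0,i=10, bit15=0)
  nb .###.: next=#  (t=0,i=23, bit14=1)
  nb .##.#: next=#  (t=1,i=21, bit13=1)
  nb .##..: next=.  (t=0,i=3, bit12=0)
  nb .#.##: next=#  (t=1,i=19, bit11=1)
  nb .#.#.: next=#  (t=0,i=18, bit10=1)
  nb .#..#: next=#  (t=0,i=20, bit9=1)
  nb .#...: next=#  (t=1,i=8, bit8=1)
  nb ..###: next=.  (t=0,i=9, bit7=0)
  nb ..##.: next=.  (t=2,i=0, bit6=0)
  nb ..#.#: next=.  (t=0,i=17, bit5=0)
  nb ..#..: next=#  (t=1,i=7, bit4=1)
  nb ...##: next=.  (t=0,i=8, bit3=0)
  nb ...#.: next=#  (t=0,i=16, bit2=1)
  nb ....#: next=#  (t=0,i=7, bit1=1)
  nb .....: next=.  (t=0,i=6, bit0=0)
  bits 11010011111011000110111100010110 = 3555487510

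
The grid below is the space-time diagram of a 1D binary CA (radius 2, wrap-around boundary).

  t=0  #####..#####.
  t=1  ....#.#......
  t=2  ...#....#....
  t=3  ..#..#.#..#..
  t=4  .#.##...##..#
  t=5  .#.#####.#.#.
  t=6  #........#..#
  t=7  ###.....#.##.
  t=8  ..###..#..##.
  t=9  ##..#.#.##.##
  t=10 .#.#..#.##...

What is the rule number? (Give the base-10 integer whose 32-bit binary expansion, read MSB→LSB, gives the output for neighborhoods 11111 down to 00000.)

  #####|.  b31=0 t=0,i=2
  ####.|.  b30=0 t=0,i=3
  ###.#|.  b29=0 t=0,i=11
  ###..|#  b28=1 t=0,i=4
  ##.##|.  b27=0 t=0,i=12
  ##.#.|.  b26=0 t=5,i=8
  ##..#|.  b25=0 t=0,i=5
  ##...|#  b24=1 t=4,i=5
  #.###|.  b23=0 t=0,i=0
  #.##.|#  b22=1 t=4,i=3
  #.#.#|#  b21=1 t=4,i=1
  #.#..|.  b20=0 t=1,i=6
  #..##|#  b19=1 t=0,i=6
  #..#.|#  b18=1 t=3,i=4
  #...#|#  b17=1 t=4,i=6
  #....|#  b16=1 t=1,i=8
  .####|.  b15=0 t=0,i=1
  .###.|.  b14=0 t=7,i=1
  .##.#|#  b13=1 t=7,i=11
  .##..|#  b12=1 t=4,i=4
  .#.##|.  b11=0 t=4,i=2
  .#.#.|.  b10=0 t=1,i=5
  .#..#|#  b9=1 t=3,i=3
  .#...|.  b8=0 t=1,i=7
  ..###|.  b7=0 t=0,i=7
  ..##.|.  b6=0 t=4,i=8
  ..#.#|.  b5=0 t=1,i=4
  ..#..|.  b4=0 t=2,i=3
  ...##|#  b3=1 t=4,i=7
  ...#.|#  b2=1 t=1,i=3
  ....#|.  b1=0 t=1,i=2
  .....|.  b0=0 t=1,i=0
  bits 00010001011011110011001000001100 = 292499980

292499980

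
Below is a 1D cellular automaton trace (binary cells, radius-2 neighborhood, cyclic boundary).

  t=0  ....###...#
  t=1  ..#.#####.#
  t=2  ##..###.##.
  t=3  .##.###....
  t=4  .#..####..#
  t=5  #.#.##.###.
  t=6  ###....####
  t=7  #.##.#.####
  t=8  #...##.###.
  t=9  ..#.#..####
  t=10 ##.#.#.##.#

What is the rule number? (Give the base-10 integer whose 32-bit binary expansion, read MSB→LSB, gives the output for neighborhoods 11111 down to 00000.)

  #####|#  b31=1 t=1,i=6
  ####.|.  b30=0 t=1,i=7
  ###.#|#  b29=1 t=1,i=8
  ###..|#  b28=1 t=0,i=6
  ##.##|.  b27=0 t=2,i=7
  ##.#.|#  b26=1 t=1,i=9
  ##..#|#  b25=1 t=2,i=2
  ##...|#  b24=1 t=0,i=7
  #.###|#  b23=1 t=1,i=4
  #.##.|.  b22=0 t=2,i=0
  #.#.#|#  b21=1 t=5,i=0
  #.#..|.  b20=0 t=1,i=10
  #..##|.  b19=0 t=2,i=3
  #..#.|#  b18=1 t=1,i=1
  #...#|#  b17=1 t=0,i=8
  #....|.  b16=0 t=0,i=1
  .####|#  b15=1 t=1,i=5
  .###.|#  b14=1 t=0,i=5
  .##.#|.  b13=0 t=2,i=9
  .##..|#  b12=1 t=2,i=1
  .#.##|.  b11=0 t=1,i=3
  .#.#.|#  b10=1 t=4,i=0
  .#..#|#  b9=1 t=1,i=0
  .#...|.  b8=0 t=0,i=0
  ..###|#  b7=1 t=0,i=4
  ..##.|#  b6=1 t=3,i=1
  ..#.#|.  b5=0 t=1,i=2
  ..#..|#  b4=1 t=0,i=10
  ...##|.  b3=0 t=0,i=3
  ...#.|.  b2=0 t=0,i=9
  ....#|#  b1=1 t=0,i=2
  .....|.  b0=0 t=3,i=9
  bits 10110111101001101101011011010010 = 3081164498

3081164498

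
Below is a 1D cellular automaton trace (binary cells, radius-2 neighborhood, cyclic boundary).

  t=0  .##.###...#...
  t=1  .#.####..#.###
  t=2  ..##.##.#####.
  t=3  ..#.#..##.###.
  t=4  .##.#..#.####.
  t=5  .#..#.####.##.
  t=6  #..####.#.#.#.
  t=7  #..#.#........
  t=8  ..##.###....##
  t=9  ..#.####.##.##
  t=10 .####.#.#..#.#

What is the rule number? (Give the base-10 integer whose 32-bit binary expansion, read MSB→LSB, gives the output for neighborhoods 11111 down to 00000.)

  [31] ##### => #  t=2,i=10
  [30] ####. => #  t=1,i=5
  [29] ###.# => .  t=1,i=13
  [28] ###.. => #  t=0,i=6
  [27] ##.## => #  t=0,i=3
  [26] ##.#. => .  t=1,i=0
  [25] ##..# => .  t=1,i=7
  [24] ##... => .  t=0,i=7
  [23] #.### => #  t=0,i=4
  [22] #.##. => .  t=2,i=5
  [21] #.#.# => .  t=1,i=1
  [20] #.#.. => #  t=3,i=4
  [19] #..## => .  t=3,i=6
  [18] #..#. => #  t=1,i=8
  [17] #...# => .  t=0,i=8
  [16] #.... => #  t=0,i=12
  [15] .#### => .  t=1,i=4
  [14] .###. => #  t=0,i=5
  [13] .##.# => .  t=0,i=2
  [12] .##.. => #  t=5,i=12
  [11] .#.## => #  t=1,i=2
  [10] .#.#. => .  t=3,i=3
  [9] .#..# => .  t=3,i=5
  [8] .#... => #  t=0,i=11
  [7] ..### => #  t=6,i=3
  [6] ..##. => #  t=0,i=1
  [5] ..#.# => #  t=1,i=9
  [4] ..#.. => .  t=0,i=10
  [3] ...## => .  t=0,i=0
  [2] ...#. => #  t=0,i=9
  [1] ....# => #  t=0,i=13
  [0] ..... => .  t=7,i=8
  bits 11011000100101010101100111100110 = 3633666534

3633666534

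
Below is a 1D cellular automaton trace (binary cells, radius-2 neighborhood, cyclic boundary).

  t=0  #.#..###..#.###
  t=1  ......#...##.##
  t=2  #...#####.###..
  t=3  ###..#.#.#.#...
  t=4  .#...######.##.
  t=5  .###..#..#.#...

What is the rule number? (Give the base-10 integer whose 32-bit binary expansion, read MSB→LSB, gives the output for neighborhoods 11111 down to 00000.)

  #####|.  b31=0 t=2,i=6
  ####.|#  b30=1 t=0,i=14
  ###.#|.  b29=0 t=0,i=0
  ###..|.  b28=0 t=0,i=7
  ##.##|#  b27=1 t=1,i=12
  ##.#.|.  b26=0 t=0,i=1
  ##..#|.  b25=0 t=0,i=8
  ##...|#  b24=1 t=1,i=0
  #.###|.  b23=0 t=0,i=12
  #.##.|.  b22=0 t=1,i=13
  #.#.#|#  b21=1 t=3,i=7
  #.#..|.  b20=0 t=0,i=2
  #..##|.  b19=0 t=0,i=4
  #..#.|.  b18=0 t=0,i=9
  #...#|#  b17=1 t=1,i=8
  #....|.  b16=0 t=1,i=1
  .####|#  b15=1 t=0,i=13
  .###.|#  b14=1 t=0,i=6
  .##.#|#  b13=1 t=1,i=11
  .##..|.  b12=0 t=1,i=14
  .#.##|#  b11=1 t=0,i=11
  .#.#.|#  b10=1 t=3,i=6
  .#..#|.  b9=0 t=0,i=3
  .#...|#  b8=1 t=1,i=7
  ..###|.  b7=0 t=0,i=5
  ..##.|#  b6=1 t=1,i=10
  ..#.#|#  b5=1 t=0,i=10
  ..#..|#  b4=1 t=1,i=6
  ...##|.  b3=0 t=1,i=9
  ...#.|#  b2=1 t=1,i=5
  ....#|#  b1=1 t=1,i=4
  .....|.  b0=0 t=1,i=2
  bits 01001001001000101110110101110110 = 1227025782

1227025782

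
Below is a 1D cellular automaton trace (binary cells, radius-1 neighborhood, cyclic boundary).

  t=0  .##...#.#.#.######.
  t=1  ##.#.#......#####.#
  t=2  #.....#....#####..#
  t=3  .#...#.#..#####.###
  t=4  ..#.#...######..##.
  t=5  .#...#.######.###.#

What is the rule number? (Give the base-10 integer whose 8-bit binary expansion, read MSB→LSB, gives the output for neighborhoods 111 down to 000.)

  [7] ### => #  t=0,i=13
  [6] ##. => .  t=0,i=2
  [5] #.# => .  t=0,i=7
  [4] #.. => #  t=0,i=3
  [3] .## => #  t=0,i=1
  [2] .#. => .  t=0,i=6
  [1] ..# => #  t=0,i=0
  [0] ... => .  t=0,i=4
  bits 10011010 = 154

154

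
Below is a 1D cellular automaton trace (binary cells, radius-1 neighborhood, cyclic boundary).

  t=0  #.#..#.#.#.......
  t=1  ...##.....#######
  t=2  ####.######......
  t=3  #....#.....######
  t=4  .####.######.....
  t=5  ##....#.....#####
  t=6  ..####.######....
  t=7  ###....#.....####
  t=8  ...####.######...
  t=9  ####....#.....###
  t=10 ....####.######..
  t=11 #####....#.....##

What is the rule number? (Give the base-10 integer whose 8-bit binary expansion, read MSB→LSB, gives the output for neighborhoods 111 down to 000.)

  ### -> .   bit 7 = 0  t=1,i=11
  ##. -> .   bit 6 = 0  t=1,i=4
  #.# -> .   bit 5 = 0  t=0,i=1
  #.. -> #   bit 4 = 1  t=0,i=3
  .## -> #   bit 3 = 1  t=1,i=3
  .#. -> .   bit 2 = 0  t=0,i=0
  ..# -> #   bit 1 = 1  t=0,i=4
  ... -> #   bit 0 = 1  t=0,i=11
  bits 00011011 = 27

27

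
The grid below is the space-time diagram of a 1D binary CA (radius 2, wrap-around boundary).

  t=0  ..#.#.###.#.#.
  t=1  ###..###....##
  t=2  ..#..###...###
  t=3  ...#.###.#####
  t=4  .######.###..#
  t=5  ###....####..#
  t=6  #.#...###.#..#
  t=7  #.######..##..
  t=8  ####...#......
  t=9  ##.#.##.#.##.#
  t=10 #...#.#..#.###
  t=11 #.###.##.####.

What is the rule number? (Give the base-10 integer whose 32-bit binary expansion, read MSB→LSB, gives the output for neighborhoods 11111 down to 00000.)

412281773

  #####|.  b31=0 t=1,i=0
  ####.|.  b30=0 t=1,i=1
  ###.#|.  b29=0 t=0,i=8
  ###..|#  b28=1 t=1,i=2
  ##.##|#  b27=1 t=3,i=8
  ##.#.|.  b26=0 t=0,i=9
  ##..#|.  b25=0 t=1,i=3
  ##...|.  b24=0 t=1,i=8
  #.###|#  b23=1 t=0,i=6
  #.##.|.  b22=0 t=9,i=5
  #.#.#|.  b21=0 t=0,i=4
  #.#..|#  b20=1 t=0,i=12
  #..##|.  b19=0 t=1,i=4
  #..#.|.  b18=0 t=2,i=1
  #...#|#  b17=1 t=0,i=0
  #....|.  b16=0 t=1,i=9
  .####|#  b15=1 t=1,i=13
  .###.|#  b14=1 t=0,i=7
  .##.#|#  b13=1 t=6,i=0
  .##..|.  b12=0 t=7,i=11
  .#.##|#  b11=1 t=0,i=5
  .#.#.|.  b10=0 t=0,i=3
  .#..#|#  b9=1 t=2,i=3
  .#...|#  b8=1 t=0,i=13
  ..###|#  b7=1 t=1,i=5
  ..##.|.  b6=0 t=6,i=13
  ..#.#|#  b5=1 t=0,i=2
  ..#..|.  b4=0 t=2,i=2
  ...##|#  b3=1 t=1,i=11
  ...#.|#  b2=1 t=0,i=1
  ....#|.  b1=0 t=1,i=10
  .....|#  b0=1 t=8,i=10
  bits 00011000100100101110101110101101 = 412281773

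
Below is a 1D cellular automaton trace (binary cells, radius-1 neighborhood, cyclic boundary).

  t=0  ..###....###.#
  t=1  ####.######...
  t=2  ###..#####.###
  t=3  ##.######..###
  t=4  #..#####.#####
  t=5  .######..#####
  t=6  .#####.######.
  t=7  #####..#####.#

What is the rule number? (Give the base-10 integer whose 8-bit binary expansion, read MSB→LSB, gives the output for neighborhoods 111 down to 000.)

155

  nb ###: next=#  (t=0,i=3, bit7=1)
  nb ##.: next=.  (t=0,i=4, bit6=0)
  nb #.#: next=.  (t=0,i=12, bit5=0)
  nb #..: next=#  (t=0,i=0, bit4=1)
  nb .##: next=#  (t=0,i=2, bit3=1)
  nb .#.: next=.  (t=0,i=13, bit2=0)
  nb ..#: next=#  (t=0,i=1, bit1=1)
  nb ...: next=#  (t=0,i=6, bit0=1)
  bits 10011011 = 155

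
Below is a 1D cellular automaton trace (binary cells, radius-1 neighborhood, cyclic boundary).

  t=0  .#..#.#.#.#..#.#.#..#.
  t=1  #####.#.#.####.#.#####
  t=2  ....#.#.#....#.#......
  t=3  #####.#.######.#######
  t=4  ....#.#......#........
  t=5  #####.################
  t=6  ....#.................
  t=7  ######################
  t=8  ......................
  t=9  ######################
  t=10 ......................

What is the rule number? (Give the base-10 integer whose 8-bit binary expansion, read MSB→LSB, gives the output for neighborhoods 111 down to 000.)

87

  nb ###: next=.  (t=1,i=0, bit7=0)
  nb ##.: next=#  (t=1,i=4, bit6=1)
  nb #.#: next=.  (t=0,i=5, bit5=0)
  nb #..: next=#  (t=0,i=2, bit4=1)
  nb .##: next=.  (t=1,i=10, bit3=0)
  nb .#.: next=#  (t=0,i=1, bit2=1)
  nb ..#: next=#  (t=0,i=0, bit1=1)
  nb ...: next=#  (t=2,i=0, bit0=1)
  bits 01010111 = 87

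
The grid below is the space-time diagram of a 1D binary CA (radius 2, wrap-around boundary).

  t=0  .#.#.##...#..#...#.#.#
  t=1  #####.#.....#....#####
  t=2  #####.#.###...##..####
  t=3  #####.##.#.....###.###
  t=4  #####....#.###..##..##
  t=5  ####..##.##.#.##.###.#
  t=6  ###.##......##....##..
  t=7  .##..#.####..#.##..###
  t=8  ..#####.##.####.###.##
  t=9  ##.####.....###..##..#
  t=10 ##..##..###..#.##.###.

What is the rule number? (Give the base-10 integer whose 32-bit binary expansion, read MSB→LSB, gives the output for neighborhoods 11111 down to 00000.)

3795704867

  [31] ##### => #  t=1,i=0
  [30] ####. => #  t=1,i=3
  [29] ###.# => #  t=1,i=4
  [28] ###.. => .  t=2,i=10
  [27] ##.## => .  t=3,i=5
  [26] ##.#. => .  t=1,i=5
  [25] ##..# => #  t=2,i=16
  [24] ##... => .  t=0,i=7
  [23] #.### => .  t=2,i=8
  [22] #.##. => .  t=0,i=5
  [21] #.#.# => #  t=0,i=1
  [20] #.#.. => #  t=1,i=6
  [19] #..## => #  t=2,i=17
  [18] #..#. => #  t=0,i=12
  [17] #...# => .  t=0,i=8
  [16] #.... => #  t=1,i=8
  [15] .#### => #  t=1,i=18
  [14] .###. => #  t=2,i=9
  [13] .##.# => .  t=3,i=7
  [12] .##.. => #  t=0,i=6
  [11] .#.## => #  t=0,i=4
  [10] .#.#. => #  t=0,i=0
  [9] .#..# => .  t=0,i=11
  [8] .#... => .  t=0,i=14
  [7] ..### => .  t=1,i=17
  [6] ..##. => .  t=2,i=14
  [5] ..#.# => #  t=0,i=17
  [4] ..#.. => .  t=0,i=10
  [3] ...## => .  t=1,i=16
  [2] ...#. => .  t=0,i=9
  [1] ....# => #  t=1,i=10
  [0] ..... => #  t=1,i=9
  bits 11100010001111011101110000100011 = 3795704867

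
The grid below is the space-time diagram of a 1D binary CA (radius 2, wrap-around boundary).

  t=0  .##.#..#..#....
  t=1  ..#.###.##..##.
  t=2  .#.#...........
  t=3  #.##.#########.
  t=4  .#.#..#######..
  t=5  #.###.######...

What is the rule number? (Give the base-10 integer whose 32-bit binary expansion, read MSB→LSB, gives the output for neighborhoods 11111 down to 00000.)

3222646405

  nb #####: next=#  (t=3,i=7, bit31=1)
  nb ####.: next=#  (t=3,i=12, bit30=1)
  nb ###.#: next=.  (t=1,i=6, bit29=0)
  nb ###..: next=.  (t=4,i=12, bit28=0)
  nb ##.##: next=.  (t=1,i=7, bit27=0)
  nb ##.#.: next=.  (t=0,i=3, bit26=0)
  nb ##..#: next=.  (t=1,i=10, bit25=0)
  nb ##...: next=.  (t=1,i=14, bit24=0)
  nb #.###: next=.  (t=1,i=4, bit23=0)
  nb #.##.: next=.  (t=1,i=8, bit22=0)
  nb #.#.#: next=.  (t=3,i=0, bit21=0)
  nb #.#..: next=#  (t=0,i=4, bit20=1)
  nb #..##: next=.  (t=1,i=11, bit19=0)
  nb #..#.: next=#  (t=0,i=6, bit18=1)
  nb #...#: next=.  (t=1,i=0, bit17=0)
  nb #....: next=#  (t=0,i=12, bit16=1)
  nb .####: next=#  (t=3,i=6, bit15=1)
  nb .###.: next=.  (t=1,i=5, bit14=0)
  nb .##.#: next=#  (t=0,i=2, bit13=1)
  nb .##..: next=.  (t=1,i=9, bit12=0)
  nb .#.##: next=#  (t=1,i=3, bit11=1)
  nb .#.#.: next=#  (t=2,i=2, bit10=1)
  nb .#..#: next=#  (t=0,i=5, bit9=1)
  nb .#...: next=.  (t=0,i=11, bit8=0)
  nb ..###: next=#  (t=4,i=6, bit7=1)
  nb ..##.: next=.  (t=0,i=1, bit6=0)
  nb ..#.#: next=.  (t=1,i=2, bit5=0)
  nb ..#..: next=.  (t=0,i=7, bit4=0)
  nb ...##: next=.  (t=0,i=0, bit3=0)
  nb ...#.: next=#  (t=1,i=1, bit2=1)
  nb ....#: next=.  (t=0,i=14, bit1=0)
  nb .....: next=#  (t=0,i=13, bit0=1)
  bits 11000000000101011010111010000101 = 3222646405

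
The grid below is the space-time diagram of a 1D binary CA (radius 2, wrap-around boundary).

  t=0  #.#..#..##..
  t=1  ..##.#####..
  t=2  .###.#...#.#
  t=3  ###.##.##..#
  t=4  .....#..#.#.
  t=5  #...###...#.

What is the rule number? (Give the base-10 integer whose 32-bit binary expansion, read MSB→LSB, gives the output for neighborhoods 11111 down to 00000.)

  #####|.  b31=0 t=1,i=7
  ####.|.  b30=0 t=1,i=8
  ###.#|.  b29=0 t=2,i=3
  ###..|#  b28=1 t=1,i=9
  ##.##|.  b27=0 t=1,i=4
  ##.#.|#  b26=1 t=2,i=4
  ##..#|.  b25=0 t=0,i=10
  ##...|.  b24=0 t=1,i=10
  #.###|#  b23=1 t=1,i=5
  #.##.|.  b22=0 t=3,i=4
  #.#.#|#  b21=1 t=2,i=11
  #.#..|#  b20=1 t=0,i=2
  #..##|#  b19=1 t=0,i=7
  #..#.|.  b18=0 t=0,i=4
  #...#|#  b17=1 t=2,i=7
  #....|#  b16=1 t=1,i=11
  .####|.  b15=0 t=1,i=6
  .###.|#  b14=1 t=2,i=2
  .##.#|#  b13=1 t=1,i=3
  .##..|#  b12=1 t=0,i=9
  .#.##|#  b11=1 t=2,i=0
  .#.#.|.  b10=0 t=0,i=1
  .#..#|#  b9=1 t=0,i=3
  .#...|.  b8=0 t=2,i=6
  ..###|.  b7=0 t=3,i=11
  ..##.|#  b6=1 t=0,i=8
  ..#.#|.  b5=0 t=0,i=0
  ..#..|#  b4=1 t=0,i=5
  ...##|#  b3=1 t=1,i=1
  ...#.|#  b2=1 t=2,i=8
  ....#|.  b1=0 t=1,i=0
  .....|.  b0=0 t=4,i=1
  bits 00010100101110110111101001011100 = 347830876

347830876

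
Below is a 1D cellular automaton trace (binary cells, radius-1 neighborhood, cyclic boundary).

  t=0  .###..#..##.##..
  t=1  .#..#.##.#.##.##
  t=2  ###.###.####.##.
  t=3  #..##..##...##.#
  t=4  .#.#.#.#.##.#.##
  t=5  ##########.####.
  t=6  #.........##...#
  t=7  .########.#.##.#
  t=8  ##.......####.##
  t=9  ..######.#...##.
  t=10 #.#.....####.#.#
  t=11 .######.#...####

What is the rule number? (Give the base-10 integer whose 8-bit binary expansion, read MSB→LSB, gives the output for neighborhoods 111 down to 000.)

  ### -> .   bit 7 = 0  t=0,i=2
  ##. -> .   bit 6 = 0  t=0,i=3
  #.# -> #   bit 5 = 1  t=0,i=11
  #.. -> #   bit 4 = 1  t=0,i=4
  .## -> #   bit 3 = 1  t=0,i=1
  .#. -> #   bit 2 = 1  t=0,i=6
  ..# -> .   bit 1 = 0  t=0,i=0
  ... -> #   bit 0 = 1  t=0,i=15
  bits 00111101 = 61

61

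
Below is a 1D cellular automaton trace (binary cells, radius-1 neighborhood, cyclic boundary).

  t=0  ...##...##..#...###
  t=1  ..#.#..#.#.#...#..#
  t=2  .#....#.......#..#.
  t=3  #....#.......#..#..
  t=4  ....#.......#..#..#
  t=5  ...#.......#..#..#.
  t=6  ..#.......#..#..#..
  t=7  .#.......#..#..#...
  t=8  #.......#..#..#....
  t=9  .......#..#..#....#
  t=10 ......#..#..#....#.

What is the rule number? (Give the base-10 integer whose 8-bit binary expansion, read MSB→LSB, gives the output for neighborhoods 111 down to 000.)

66

  [7] ### => .  t=0,i=17
  [6] ##. => #  t=0,i=4
  [5] #.# => .  t=1,i=3
  [4] #.. => .  t=0,i=0
  [3] .## => .  t=0,i=3
  [2] .#. => .  t=0,i=12
  [1] ..# => #  t=0,i=2
  [0] ... => .  t=0,i=1
  bits 01000010 = 66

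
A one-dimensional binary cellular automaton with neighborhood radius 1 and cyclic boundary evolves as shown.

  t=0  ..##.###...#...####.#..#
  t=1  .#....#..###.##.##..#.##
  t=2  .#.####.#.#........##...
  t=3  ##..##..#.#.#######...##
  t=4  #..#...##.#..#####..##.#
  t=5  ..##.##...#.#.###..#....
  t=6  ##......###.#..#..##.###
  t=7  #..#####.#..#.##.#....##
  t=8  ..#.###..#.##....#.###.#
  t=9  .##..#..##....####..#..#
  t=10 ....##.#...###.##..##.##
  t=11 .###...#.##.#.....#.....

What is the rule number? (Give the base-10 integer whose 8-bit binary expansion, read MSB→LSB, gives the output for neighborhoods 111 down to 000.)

135

  nb ###: next=#  (t=0,i=6, bit7=1)
  nb ##.: next=.  (t=0,i=3, bit6=0)
  nb #.#: next=.  (t=0,i=4, bit5=0)
  nb #..: next=.  (t=0,i=0, bit4=0)
  nb .##: next=.  (t=0,i=2, bit3=0)
  nb .#.: next=#  (t=0,i=11, bit2=1)
  nb ..#: next=#  (t=0,i=1, bit1=1)
  nb ...: next=#  (t=0,i=9, bit0=1)
  bits 10000111 = 135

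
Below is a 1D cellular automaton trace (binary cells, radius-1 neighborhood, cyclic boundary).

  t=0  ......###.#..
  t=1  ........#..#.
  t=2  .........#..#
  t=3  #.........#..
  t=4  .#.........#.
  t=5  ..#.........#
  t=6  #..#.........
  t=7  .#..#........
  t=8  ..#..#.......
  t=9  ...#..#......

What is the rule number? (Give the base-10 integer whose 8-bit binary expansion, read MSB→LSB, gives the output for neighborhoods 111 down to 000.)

  [7] ### => .  t=0,i=7
  [6] ##. => #  t=0,i=8
  [5] #.# => .  t=0,i=9
  [4] #.. => #  t=0,i=11
  [3] .## => .  t=0,i=6
  [2] .#. => .  t=0,i=10
  [1] ..# => .  t=0,i=5
  [0] ... => .  t=0,i=0
  bits 01010000 = 80

80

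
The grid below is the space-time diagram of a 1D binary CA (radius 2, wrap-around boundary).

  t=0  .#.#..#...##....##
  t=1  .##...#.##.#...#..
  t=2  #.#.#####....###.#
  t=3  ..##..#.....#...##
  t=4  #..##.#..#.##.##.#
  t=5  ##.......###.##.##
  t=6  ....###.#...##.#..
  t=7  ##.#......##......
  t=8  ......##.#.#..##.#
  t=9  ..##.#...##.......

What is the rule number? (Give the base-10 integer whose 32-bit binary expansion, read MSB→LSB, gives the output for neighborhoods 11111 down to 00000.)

2321685565

  #####|#  b31=1 t=2,i=6
  ####.|.  b30=0 t=2,i=7
  ###.#|.  b29=0 t=2,i=15
  ###..|.  b28=0 t=2,i=8
  ##.##|#  b27=1 t=2,i=16
  ##.#.|.  b26=0 t=0,i=0
  ##..#|#  b25=1 t=3,i=0
  ##...|.  b24=0 t=0,i=12
  #.###|.  b23=0 t=2,i=4
  #.##.|#  b22=1 t=1,i=8
  #.#.#|#  b21=1 t=0,i=1
  #.#..|.  b20=0 t=0,i=3
  #..##|.  b19=0 t=3,i=1
  #..#.|.  b18=0 t=0,i=5
  #...#|#  b17=1 t=0,i=8
  #....|.  b16=0 t=0,i=13
  .####|.  b15=0 t=2,i=5
  .###.|.  b14=0 t=2,i=14
  .##.#|.  b13=0 t=0,i=17
  .##..|#  b12=1 t=0,i=11
  .#.##|#  b11=1 t=1,i=7
  .#.#.|#  b10=1 t=0,i=2
  .#..#|.  b9=0 t=0,i=4
  .#...|.  b8=0 t=0,i=7
  ..###|.  b7=0 t=2,i=13
  ..##.|.  b6=0 t=0,i=10
  ..#.#|#  b5=1 t=1,i=6
  ..#..|#  b4=1 t=0,i=6
  ...##|#  b3=1 t=0,i=9
  ...#.|#  b2=1 t=1,i=5
  ....#|.  b1=0 t=0,i=14
  .....|#  b0=1 t=3,i=9
  bits 10001010011000100001110000111101 = 2321685565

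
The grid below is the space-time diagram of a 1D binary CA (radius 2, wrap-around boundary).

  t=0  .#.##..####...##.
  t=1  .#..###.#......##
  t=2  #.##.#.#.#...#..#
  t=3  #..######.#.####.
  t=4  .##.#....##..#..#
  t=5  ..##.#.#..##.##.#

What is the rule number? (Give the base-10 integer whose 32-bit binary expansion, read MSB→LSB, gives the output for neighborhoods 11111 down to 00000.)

103348022

  [31] ##### => .  t=3,i=5
  [30] ####. => .  t=0,i=9
  [29] ###.# => .  t=1,i=6
  [28] ###.. => .  t=0,i=10
  [27] ##.## => .  t=2,i=1
  [26] ##.#. => #  t=1,i=0
  [25] ##..# => #  t=0,i=5
  [24] ##... => .  t=0,i=11
  [23] #.### => .  t=3,i=12
  [22] #.##. => .  t=0,i=3
  [21] #.#.# => #  t=2,i=5
  [20] #.#.. => .  t=1,i=1
  [19] #..## => #  t=0,i=6
  [18] #..#. => .  t=0,i=0
  [17] #...# => .  t=0,i=12
  [16] #.... => .  t=1,i=10
  [15] .#### => #  t=0,i=8
  [14] .###. => #  t=1,i=5
  [13] .##.# => #  t=1,i=16
  [12] .##.. => #  t=0,i=4
  [11] .#.## => .  t=0,i=2
  [10] .#.#. => #  t=2,i=6
  [9] .#..# => #  t=1,i=2
  [8] .#... => #  t=1,i=9
  [7] ..### => .  t=0,i=7
  [6] ..##. => .  t=0,i=14
  [5] ..#.# => #  t=0,i=1
  [4] ..#.. => #  t=2,i=13
  [3] ...## => .  t=0,i=13
  [2] ...#. => #  t=2,i=12
  [1] ....# => #  t=1,i=13
  [0] ..... => .  t=1,i=11
  bits 00000110001010001111011100110110 = 103348022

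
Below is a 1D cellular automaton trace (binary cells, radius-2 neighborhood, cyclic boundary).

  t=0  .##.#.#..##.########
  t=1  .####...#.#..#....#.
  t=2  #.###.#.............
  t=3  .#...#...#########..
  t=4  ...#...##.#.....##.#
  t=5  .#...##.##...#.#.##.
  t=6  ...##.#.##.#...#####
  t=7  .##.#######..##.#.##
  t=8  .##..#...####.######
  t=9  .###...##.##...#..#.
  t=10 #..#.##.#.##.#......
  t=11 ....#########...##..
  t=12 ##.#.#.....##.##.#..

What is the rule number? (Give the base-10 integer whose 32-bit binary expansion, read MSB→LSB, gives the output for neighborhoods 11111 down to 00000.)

  [31] ##### => .  t=0,i=14
  [30] ####. => #  t=0,i=18
  [29] ###.# => .  t=0,i=19
  [28] ###.. => #  t=1,i=4
  [27] ##.## => .  t=0,i=0
  [26] ##.#. => #  t=0,i=3
  [25] ##..# => #  t=5,i=19
  [24] ##... => .  t=1,i=5
  [23] #.### => .  t=0,i=12
  [22] #.##. => #  t=0,i=1
  [21] #.#.# => #  t=0,i=4
  [20] #.#.. => .  t=0,i=6
  [19] #..## => #  t=0,i=8
  [18] #..#. => .  t=1,i=12
  [17] #...# => #  t=1,i=6
  [16] #.... => .  t=1,i=15
  [15] .#### => #  t=0,i=13
  [14] .###. => .  t=2,i=3
  [13] .##.# => #  t=0,i=2
  [12] .##.. => #  t=5,i=9
  [11] .#.## => #  t=2,i=1
  [10] .#.#. => .  t=0,i=5
  [9] .#..# => .  t=0,i=7
  [8] .#... => .  t=1,i=14
  [7] ..### => .  t=1,i=1
  [6] ..##. => .  t=0,i=9
  [5] ..#.# => .  t=1,i=8
  [4] ..#.. => .  t=1,i=13
  [3] ...## => #  t=3,i=8
  [2] ...#. => .  t=1,i=7
  [1] ....# => .  t=1,i=16
  [0] ..... => #  t=2,i=9
  bits 01010110011010101011100000001001 = 1449834505

1449834505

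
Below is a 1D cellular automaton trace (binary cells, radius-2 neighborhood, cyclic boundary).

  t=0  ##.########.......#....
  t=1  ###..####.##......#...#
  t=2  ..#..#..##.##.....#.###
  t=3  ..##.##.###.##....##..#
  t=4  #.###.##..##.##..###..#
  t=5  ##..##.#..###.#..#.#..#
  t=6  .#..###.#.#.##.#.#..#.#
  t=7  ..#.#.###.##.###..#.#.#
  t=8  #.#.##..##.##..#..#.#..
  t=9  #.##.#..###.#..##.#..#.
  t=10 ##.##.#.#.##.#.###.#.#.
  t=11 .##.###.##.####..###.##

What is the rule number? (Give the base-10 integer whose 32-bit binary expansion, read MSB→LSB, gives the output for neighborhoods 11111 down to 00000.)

  #####|#  b31=1 t=0,i=5
  ####.|.  b30=0 t=0,i=9
  ###.#|#  b29=1 t=1,i=8
  ###..|#  b28=1 t=0,i=10
  ##.##|#  b27=1 t=0,i=2
  ##.#.|#  b26=1 t=5,i=6
  ##..#|.  b25=0 t=1,i=3
  ##...|#  b24=1 t=0,i=11
  #.###|.  b23=0 t=0,i=3
  #.##.|.  b22=0 t=1,i=10
  #.#.#|#  b21=1 t=6,i=8
  #.#..|.  b20=0 t=5,i=7
  #..##|.  b19=0 t=1,i=4
  #..#.|.  b18=0 t=2,i=1
  #...#|#  b17=1 t=1,i=20
  #....|.  b16=0 t=0,i=12
  .####|.  b15=0 t=0,i=4
  .###.|.  b14=0 t=2,i=21
  .##.#|#  b13=1 t=0,i=1
  .##..|#  b12=1 t=1,i=11
  .#.##|#  b11=1 t=2,i=19
  .#.#.|.  b10=0 t=5,i=18
  .#..#|#  b9=1 t=2,i=3
  .#...|.  b8=0 t=0,i=19
  ..###|#  b7=1 t=1,i=5
  ..##.|#  b6=1 t=0,i=0
  ..#.#|#  b5=1 t=2,i=18
  ..#..|#  b4=1 t=0,i=18
  ...##|#  b3=1 t=0,i=22
  ...#.|.  b2=0 t=0,i=17
  ....#|.  b1=0 t=0,i=16
  .....|.  b0=0 t=0,i=13
  bits 10111101001000100011101011111000 = 3173137144

3173137144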